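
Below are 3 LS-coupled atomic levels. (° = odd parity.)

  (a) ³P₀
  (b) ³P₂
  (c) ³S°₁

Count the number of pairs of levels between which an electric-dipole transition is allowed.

(a)–(b): forbidden (parity, ΔJ).
(a)–(c): allowed.
(b)–(c): allowed.
Allowed pairs: 2 of 3.

2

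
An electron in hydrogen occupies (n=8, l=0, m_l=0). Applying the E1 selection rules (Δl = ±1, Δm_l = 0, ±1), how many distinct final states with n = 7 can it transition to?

3

E1 requires Δl = ±1, so l_f ∈ {-1, 1}; with 0 ≤ l_f ≤ n_f−1 = 6, the allowed l_f values are {1}.
For l_f = 1: m_f ∈ {m_i−1, m_i, m_i+1} ∩ [−1, 1] = {-1, 0, 1} → 3 states.
Total: 3.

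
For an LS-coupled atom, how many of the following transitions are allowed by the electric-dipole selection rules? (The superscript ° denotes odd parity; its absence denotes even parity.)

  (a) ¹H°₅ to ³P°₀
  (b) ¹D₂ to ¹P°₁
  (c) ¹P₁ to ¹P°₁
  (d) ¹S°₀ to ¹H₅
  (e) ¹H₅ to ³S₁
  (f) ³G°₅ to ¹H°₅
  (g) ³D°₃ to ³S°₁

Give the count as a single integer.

2

(a) forbidden (parity, ΔS, ΔL, ΔJ fail)
(b) allowed
(c) allowed
(d) forbidden (ΔL, ΔJ fail)
(e) forbidden (parity, ΔS, ΔL, ΔJ fail)
(f) forbidden (parity, ΔS fail)
(g) forbidden (parity, ΔL, ΔJ fail)
Total allowed: 2 of 7.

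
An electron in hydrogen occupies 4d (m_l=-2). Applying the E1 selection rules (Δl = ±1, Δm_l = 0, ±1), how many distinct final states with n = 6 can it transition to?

E1 requires Δl = ±1, so l_f ∈ {1, 3}; with 0 ≤ l_f ≤ n_f−1 = 5, the allowed l_f values are {1, 3}.
For l_f = 1: m_f ∈ {m_i−1, m_i, m_i+1} ∩ [−1, 1] = {-1} → 1 state.
For l_f = 3: m_f ∈ {m_i−1, m_i, m_i+1} ∩ [−3, 3] = {-3, -2, -1} → 3 states.
Total: 4.

4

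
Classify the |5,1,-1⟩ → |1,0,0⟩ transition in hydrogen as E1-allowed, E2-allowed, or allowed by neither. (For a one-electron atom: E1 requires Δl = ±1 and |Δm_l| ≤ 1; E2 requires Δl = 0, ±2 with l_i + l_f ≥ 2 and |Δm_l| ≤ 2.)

E1

Δl = 0 − 1 = -1; l_i + l_f = 1.
Δm_l = +1.
E1 (Δl = ±1, |Δm_l| ≤ 1): satisfied.
E2 (Δl = 0,±2, l_i+l_f ≥ 2, |Δm_l| ≤ 2): not satisfied.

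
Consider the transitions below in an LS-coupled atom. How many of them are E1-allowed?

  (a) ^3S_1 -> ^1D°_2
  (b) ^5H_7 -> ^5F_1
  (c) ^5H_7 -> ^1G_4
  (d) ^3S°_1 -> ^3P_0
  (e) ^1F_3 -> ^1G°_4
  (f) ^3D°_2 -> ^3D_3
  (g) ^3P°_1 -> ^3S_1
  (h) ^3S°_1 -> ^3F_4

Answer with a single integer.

4

(a) forbidden (ΔS, ΔL fail)
(b) forbidden (parity, ΔL, ΔJ fail)
(c) forbidden (parity, ΔS, ΔJ fail)
(d) allowed
(e) allowed
(f) allowed
(g) allowed
(h) forbidden (ΔL, ΔJ fail)
Total allowed: 4 of 8.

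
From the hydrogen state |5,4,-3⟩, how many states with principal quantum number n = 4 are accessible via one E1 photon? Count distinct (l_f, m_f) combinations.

E1 requires Δl = ±1, so l_f ∈ {3, 5}; with 0 ≤ l_f ≤ n_f−1 = 3, the allowed l_f values are {3}.
For l_f = 3: m_f ∈ {m_i−1, m_i, m_i+1} ∩ [−3, 3] = {-3, -2} → 2 states.
Total: 2.

2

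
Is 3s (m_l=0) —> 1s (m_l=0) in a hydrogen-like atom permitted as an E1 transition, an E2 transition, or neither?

neither

Δl = 0 − 0 = +0; l_i + l_f = 0.
Δm_l = +0.
E1 (Δl = ±1, |Δm_l| ≤ 1): not satisfied.
E2 (Δl = 0,±2, l_i+l_f ≥ 2, |Δm_l| ≤ 2): not satisfied.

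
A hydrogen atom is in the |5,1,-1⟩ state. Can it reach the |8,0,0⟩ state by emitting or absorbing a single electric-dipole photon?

Δl = 0 − 1 = -1; the E1 rule Δl = ±1 is ok.
Δm_l = 0 − (-1) = +1. E1 requires Δm_l = 0, ±1: ok.
All E1 selection rules are satisfied.

allowed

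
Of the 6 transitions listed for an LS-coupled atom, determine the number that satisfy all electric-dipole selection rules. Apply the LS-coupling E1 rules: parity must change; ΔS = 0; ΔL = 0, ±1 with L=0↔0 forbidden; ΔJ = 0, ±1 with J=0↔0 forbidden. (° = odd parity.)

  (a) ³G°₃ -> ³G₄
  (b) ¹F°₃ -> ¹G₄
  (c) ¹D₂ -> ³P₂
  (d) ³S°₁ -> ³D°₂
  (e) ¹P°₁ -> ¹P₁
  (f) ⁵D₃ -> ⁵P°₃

4

(a) allowed
(b) allowed
(c) forbidden (parity, ΔS fail)
(d) forbidden (parity, ΔL fail)
(e) allowed
(f) allowed
Total allowed: 4 of 6.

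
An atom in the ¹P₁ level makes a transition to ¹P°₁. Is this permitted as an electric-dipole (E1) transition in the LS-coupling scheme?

allowed

Parity must change: even → odd — passes.
ΔS = 0: S: 0 → 0 — passes.
ΔL = 0, ±1 (not L=0↔0): L: 1 → 1, ΔL = +0 — passes.
ΔJ = 0, ±1 (not J=0↔0): J: 1 → 1, ΔJ = +0 — passes.
All four E1 rules are satisfied.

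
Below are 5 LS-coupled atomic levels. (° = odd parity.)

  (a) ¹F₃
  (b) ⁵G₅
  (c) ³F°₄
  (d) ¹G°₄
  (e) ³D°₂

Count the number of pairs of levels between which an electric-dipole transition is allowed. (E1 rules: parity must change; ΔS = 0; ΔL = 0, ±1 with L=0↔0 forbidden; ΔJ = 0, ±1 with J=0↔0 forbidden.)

1

(a)–(b): forbidden (parity, ΔS, ΔJ).
(a)–(c): forbidden (ΔS).
(a)–(d): allowed.
(a)–(e): forbidden (ΔS).
(b)–(c): forbidden (ΔS).
(b)–(d): forbidden (ΔS).
(b)–(e): forbidden (ΔS, ΔL, ΔJ).
(c)–(d): forbidden (parity, ΔS).
(c)–(e): forbidden (parity, ΔJ).
(d)–(e): forbidden (parity, ΔS, ΔL, ΔJ).
Allowed pairs: 1 of 10.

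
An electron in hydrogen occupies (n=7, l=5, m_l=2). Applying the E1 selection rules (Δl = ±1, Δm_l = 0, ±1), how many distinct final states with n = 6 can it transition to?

E1 requires Δl = ±1, so l_f ∈ {4, 6}; with 0 ≤ l_f ≤ n_f−1 = 5, the allowed l_f values are {4}.
For l_f = 4: m_f ∈ {m_i−1, m_i, m_i+1} ∩ [−4, 4] = {1, 2, 3} → 3 states.
Total: 3.

3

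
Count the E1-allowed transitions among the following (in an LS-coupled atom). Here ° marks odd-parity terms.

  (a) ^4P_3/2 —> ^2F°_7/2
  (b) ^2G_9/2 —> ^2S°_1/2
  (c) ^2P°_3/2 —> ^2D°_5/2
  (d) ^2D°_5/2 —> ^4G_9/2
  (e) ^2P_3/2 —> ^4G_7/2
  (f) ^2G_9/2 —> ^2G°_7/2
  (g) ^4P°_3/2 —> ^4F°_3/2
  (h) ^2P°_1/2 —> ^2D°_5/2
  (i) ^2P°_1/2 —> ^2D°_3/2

1

(a) forbidden (ΔS, ΔL, ΔJ fail)
(b) forbidden (ΔL, ΔJ fail)
(c) forbidden (parity fails)
(d) forbidden (ΔS, ΔL, ΔJ fail)
(e) forbidden (parity, ΔS, ΔL, ΔJ fail)
(f) allowed
(g) forbidden (parity, ΔL fail)
(h) forbidden (parity, ΔJ fail)
(i) forbidden (parity fails)
Total allowed: 1 of 9.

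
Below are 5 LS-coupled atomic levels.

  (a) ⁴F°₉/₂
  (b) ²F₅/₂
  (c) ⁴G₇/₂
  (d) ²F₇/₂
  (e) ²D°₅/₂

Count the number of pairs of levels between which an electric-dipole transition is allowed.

3

(a)–(b): forbidden (ΔS, ΔJ).
(a)–(c): allowed.
(a)–(d): forbidden (ΔS).
(a)–(e): forbidden (parity, ΔS, ΔJ).
(b)–(c): forbidden (parity, ΔS).
(b)–(d): forbidden (parity).
(b)–(e): allowed.
(c)–(d): forbidden (parity, ΔS).
(c)–(e): forbidden (ΔS, ΔL).
(d)–(e): allowed.
Allowed pairs: 3 of 10.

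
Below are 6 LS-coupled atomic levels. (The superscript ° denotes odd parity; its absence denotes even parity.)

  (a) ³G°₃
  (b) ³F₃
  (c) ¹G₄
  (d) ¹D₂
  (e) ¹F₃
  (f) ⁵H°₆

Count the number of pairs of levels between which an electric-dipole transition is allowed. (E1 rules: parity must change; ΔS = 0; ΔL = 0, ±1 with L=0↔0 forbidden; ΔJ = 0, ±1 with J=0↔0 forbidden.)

1

(a)–(b): allowed.
(a)–(c): forbidden (ΔS).
(a)–(d): forbidden (ΔS, ΔL).
(a)–(e): forbidden (ΔS).
(a)–(f): forbidden (parity, ΔS, ΔJ).
(b)–(c): forbidden (parity, ΔS).
(b)–(d): forbidden (parity, ΔS).
(b)–(e): forbidden (parity, ΔS).
(b)–(f): forbidden (ΔS, ΔL, ΔJ).
(c)–(d): forbidden (parity, ΔL, ΔJ).
(c)–(e): forbidden (parity).
(c)–(f): forbidden (ΔS, ΔJ).
(d)–(e): forbidden (parity).
(d)–(f): forbidden (ΔS, ΔL, ΔJ).
(e)–(f): forbidden (ΔS, ΔL, ΔJ).
Allowed pairs: 1 of 15.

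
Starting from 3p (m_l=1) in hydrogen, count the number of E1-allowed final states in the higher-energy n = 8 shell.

E1 requires Δl = ±1, so l_f ∈ {0, 2}; with 0 ≤ l_f ≤ n_f−1 = 7, the allowed l_f values are {0, 2}.
For l_f = 0: m_f ∈ {m_i−1, m_i, m_i+1} ∩ [−0, 0] = {0} → 1 state.
For l_f = 2: m_f ∈ {m_i−1, m_i, m_i+1} ∩ [−2, 2] = {0, 1, 2} → 3 states.
Total: 4.

4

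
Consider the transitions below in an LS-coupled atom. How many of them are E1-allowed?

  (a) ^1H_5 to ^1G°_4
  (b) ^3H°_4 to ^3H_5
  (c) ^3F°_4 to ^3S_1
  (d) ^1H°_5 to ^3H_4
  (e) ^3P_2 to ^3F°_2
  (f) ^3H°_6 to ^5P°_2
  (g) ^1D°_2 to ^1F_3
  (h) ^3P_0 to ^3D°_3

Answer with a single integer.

3

(a) allowed
(b) allowed
(c) forbidden (ΔL, ΔJ fail)
(d) forbidden (ΔS fails)
(e) forbidden (ΔL fails)
(f) forbidden (parity, ΔS, ΔL, ΔJ fail)
(g) allowed
(h) forbidden (ΔJ fails)
Total allowed: 3 of 8.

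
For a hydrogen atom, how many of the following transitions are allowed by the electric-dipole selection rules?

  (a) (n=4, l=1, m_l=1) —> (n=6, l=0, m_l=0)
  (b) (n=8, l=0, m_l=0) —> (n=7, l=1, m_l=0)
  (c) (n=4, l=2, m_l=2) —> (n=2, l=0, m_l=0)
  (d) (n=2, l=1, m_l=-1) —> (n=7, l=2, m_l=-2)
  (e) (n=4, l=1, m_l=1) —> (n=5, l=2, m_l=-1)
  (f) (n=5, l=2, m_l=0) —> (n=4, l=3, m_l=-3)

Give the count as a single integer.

3

(a) allowed
(b) allowed
(c) forbidden — Δl = -2 (E1 requires Δl = ±1); Δm_l = -2 (E1 requires Δm_l = 0, ±1)
(d) allowed
(e) forbidden — Δm_l = -2 (E1 requires Δm_l = 0, ±1)
(f) forbidden — Δm_l = -3 (E1 requires Δm_l = 0, ±1)
Total allowed: 3 of 6.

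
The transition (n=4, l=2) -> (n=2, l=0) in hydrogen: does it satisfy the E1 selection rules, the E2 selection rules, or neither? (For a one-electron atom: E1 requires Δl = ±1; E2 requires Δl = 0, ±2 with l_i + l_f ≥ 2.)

E2

Δl = 0 − 2 = -2; l_i + l_f = 2.
E1 (Δl = ±1): not satisfied.
E2 (Δl = 0,±2, l_i+l_f ≥ 2): satisfied.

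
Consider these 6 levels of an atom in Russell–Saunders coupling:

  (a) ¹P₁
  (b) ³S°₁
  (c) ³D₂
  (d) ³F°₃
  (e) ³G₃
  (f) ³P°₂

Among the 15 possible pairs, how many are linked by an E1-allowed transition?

(a)–(b): forbidden (ΔS).
(a)–(c): forbidden (parity, ΔS).
(a)–(d): forbidden (ΔS, ΔL, ΔJ).
(a)–(e): forbidden (parity, ΔS, ΔL, ΔJ).
(a)–(f): forbidden (ΔS).
(b)–(c): forbidden (ΔL).
(b)–(d): forbidden (parity, ΔL, ΔJ).
(b)–(e): forbidden (ΔL, ΔJ).
(b)–(f): forbidden (parity).
(c)–(d): allowed.
(c)–(e): forbidden (parity, ΔL).
(c)–(f): allowed.
(d)–(e): allowed.
(d)–(f): forbidden (parity, ΔL).
(e)–(f): forbidden (ΔL).
Allowed pairs: 3 of 15.

3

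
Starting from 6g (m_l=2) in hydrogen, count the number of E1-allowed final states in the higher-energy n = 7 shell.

6

E1 requires Δl = ±1, so l_f ∈ {3, 5}; with 0 ≤ l_f ≤ n_f−1 = 6, the allowed l_f values are {3, 5}.
For l_f = 3: m_f ∈ {m_i−1, m_i, m_i+1} ∩ [−3, 3] = {1, 2, 3} → 3 states.
For l_f = 5: m_f ∈ {m_i−1, m_i, m_i+1} ∩ [−5, 5] = {1, 2, 3} → 3 states.
Total: 6.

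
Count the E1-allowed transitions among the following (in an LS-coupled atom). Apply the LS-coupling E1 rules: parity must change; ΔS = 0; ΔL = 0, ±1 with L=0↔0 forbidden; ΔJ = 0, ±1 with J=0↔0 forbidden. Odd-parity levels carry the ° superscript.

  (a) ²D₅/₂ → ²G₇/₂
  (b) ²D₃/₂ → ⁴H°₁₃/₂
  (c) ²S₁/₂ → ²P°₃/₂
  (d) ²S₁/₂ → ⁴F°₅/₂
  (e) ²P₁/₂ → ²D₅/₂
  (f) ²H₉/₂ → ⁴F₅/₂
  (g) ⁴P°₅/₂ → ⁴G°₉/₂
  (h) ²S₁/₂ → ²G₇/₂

(a) forbidden (parity, ΔL fail)
(b) forbidden (ΔS, ΔL, ΔJ fail)
(c) allowed
(d) forbidden (ΔS, ΔL, ΔJ fail)
(e) forbidden (parity, ΔJ fail)
(f) forbidden (parity, ΔS, ΔL, ΔJ fail)
(g) forbidden (parity, ΔL, ΔJ fail)
(h) forbidden (parity, ΔL, ΔJ fail)
Total allowed: 1 of 8.

1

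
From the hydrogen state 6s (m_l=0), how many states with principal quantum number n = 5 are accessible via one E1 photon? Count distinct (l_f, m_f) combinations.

E1 requires Δl = ±1, so l_f ∈ {-1, 1}; with 0 ≤ l_f ≤ n_f−1 = 4, the allowed l_f values are {1}.
For l_f = 1: m_f ∈ {m_i−1, m_i, m_i+1} ∩ [−1, 1] = {-1, 0, 1} → 3 states.
Total: 3.

3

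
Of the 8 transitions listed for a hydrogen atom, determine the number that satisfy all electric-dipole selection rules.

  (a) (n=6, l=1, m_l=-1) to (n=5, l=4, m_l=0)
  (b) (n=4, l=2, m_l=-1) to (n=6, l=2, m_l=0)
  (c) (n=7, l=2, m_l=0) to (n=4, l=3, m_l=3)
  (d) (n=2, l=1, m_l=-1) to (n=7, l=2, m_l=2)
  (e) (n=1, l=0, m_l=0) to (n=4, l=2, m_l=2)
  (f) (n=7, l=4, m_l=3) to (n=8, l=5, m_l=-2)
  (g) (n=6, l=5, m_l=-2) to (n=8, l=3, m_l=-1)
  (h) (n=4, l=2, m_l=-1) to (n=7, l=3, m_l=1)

0

(a) forbidden — Δl = +3 (E1 requires Δl = ±1)
(b) forbidden — Δl = +0 (E1 requires Δl = ±1)
(c) forbidden — Δm_l = +3 (E1 requires Δm_l = 0, ±1)
(d) forbidden — Δm_l = +3 (E1 requires Δm_l = 0, ±1)
(e) forbidden — Δl = +2 (E1 requires Δl = ±1); Δm_l = +2 (E1 requires Δm_l = 0, ±1)
(f) forbidden — Δm_l = -5 (E1 requires Δm_l = 0, ±1)
(g) forbidden — Δl = -2 (E1 requires Δl = ±1)
(h) forbidden — Δm_l = +2 (E1 requires Δm_l = 0, ±1)
Total allowed: 0 of 8.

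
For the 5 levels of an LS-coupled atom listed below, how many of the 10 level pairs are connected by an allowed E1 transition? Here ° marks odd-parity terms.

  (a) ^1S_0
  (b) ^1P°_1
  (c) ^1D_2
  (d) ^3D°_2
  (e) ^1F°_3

3

(a)–(b): allowed.
(a)–(c): forbidden (parity, ΔL, ΔJ).
(a)–(d): forbidden (ΔS, ΔL, ΔJ).
(a)–(e): forbidden (ΔL, ΔJ).
(b)–(c): allowed.
(b)–(d): forbidden (parity, ΔS).
(b)–(e): forbidden (parity, ΔL, ΔJ).
(c)–(d): forbidden (ΔS).
(c)–(e): allowed.
(d)–(e): forbidden (parity, ΔS).
Allowed pairs: 3 of 10.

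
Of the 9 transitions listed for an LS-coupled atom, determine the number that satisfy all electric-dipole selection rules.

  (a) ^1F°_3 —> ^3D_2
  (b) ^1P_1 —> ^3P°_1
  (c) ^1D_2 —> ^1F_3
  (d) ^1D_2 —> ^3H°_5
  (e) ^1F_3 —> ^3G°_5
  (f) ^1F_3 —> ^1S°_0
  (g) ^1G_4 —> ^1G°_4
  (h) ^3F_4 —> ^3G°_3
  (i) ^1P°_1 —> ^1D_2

3

(a) forbidden (ΔS fails)
(b) forbidden (ΔS fails)
(c) forbidden (parity fails)
(d) forbidden (ΔS, ΔL, ΔJ fail)
(e) forbidden (ΔS, ΔJ fail)
(f) forbidden (ΔL, ΔJ fail)
(g) allowed
(h) allowed
(i) allowed
Total allowed: 3 of 9.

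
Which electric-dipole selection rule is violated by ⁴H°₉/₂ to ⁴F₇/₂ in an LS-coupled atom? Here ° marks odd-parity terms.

Reading off the term symbols: S 3/2→3/2, L 5→3, J 9/2→7/2, parity odd→even.
Parity must change: odd → even — ✓.
ΔS = 0: S: 3/2 → 3/2 — ✓.
ΔL = 0, ±1 (not L=0↔0): L: 5 → 3, ΔL = -2 — ✗.
ΔJ = 0, ±1 (not J=0↔0): J: 9/2 → 7/2, ΔJ = -1 — ✓.

the ΔL = 0, ±1 rule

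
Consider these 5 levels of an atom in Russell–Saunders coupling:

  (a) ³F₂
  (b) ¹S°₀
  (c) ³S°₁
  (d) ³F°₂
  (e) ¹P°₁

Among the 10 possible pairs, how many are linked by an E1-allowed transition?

1

(a)–(b): forbidden (ΔS, ΔL, ΔJ).
(a)–(c): forbidden (ΔL).
(a)–(d): allowed.
(a)–(e): forbidden (ΔS, ΔL).
(b)–(c): forbidden (parity, ΔS, ΔL).
(b)–(d): forbidden (parity, ΔS, ΔL, ΔJ).
(b)–(e): forbidden (parity).
(c)–(d): forbidden (parity, ΔL).
(c)–(e): forbidden (parity, ΔS).
(d)–(e): forbidden (parity, ΔS, ΔL).
Allowed pairs: 1 of 10.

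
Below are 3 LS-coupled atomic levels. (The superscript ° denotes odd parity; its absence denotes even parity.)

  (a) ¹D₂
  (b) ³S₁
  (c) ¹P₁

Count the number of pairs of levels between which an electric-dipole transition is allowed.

0

(a)–(b): forbidden (parity, ΔS, ΔL).
(a)–(c): forbidden (parity).
(b)–(c): forbidden (parity, ΔS).
Allowed pairs: 0 of 3.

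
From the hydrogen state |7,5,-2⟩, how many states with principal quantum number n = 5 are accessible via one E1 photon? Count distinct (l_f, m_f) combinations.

3

E1 requires Δl = ±1, so l_f ∈ {4, 6}; with 0 ≤ l_f ≤ n_f−1 = 4, the allowed l_f values are {4}.
For l_f = 4: m_f ∈ {m_i−1, m_i, m_i+1} ∩ [−4, 4] = {-3, -2, -1} → 3 states.
Total: 3.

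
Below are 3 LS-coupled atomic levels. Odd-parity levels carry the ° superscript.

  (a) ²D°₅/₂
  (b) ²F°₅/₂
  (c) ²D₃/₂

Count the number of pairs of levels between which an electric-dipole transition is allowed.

(a)–(b): forbidden (parity).
(a)–(c): allowed.
(b)–(c): allowed.
Allowed pairs: 2 of 3.

2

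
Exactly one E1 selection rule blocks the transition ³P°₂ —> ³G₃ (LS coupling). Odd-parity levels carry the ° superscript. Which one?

Reading off the term symbols: S 1→1, L 1→4, J 2→3, parity odd→even.
ΔL = 0, ±1 (not L=0↔0): L: 1 → 4, ΔL = +3 — violated.
Parity must change: odd → even — satisfied.
ΔJ = 0, ±1 (not J=0↔0): J: 2 → 3, ΔJ = +1 — satisfied.
ΔS = 0: S: 1 → 1 — satisfied.

the ΔL = 0, ±1 rule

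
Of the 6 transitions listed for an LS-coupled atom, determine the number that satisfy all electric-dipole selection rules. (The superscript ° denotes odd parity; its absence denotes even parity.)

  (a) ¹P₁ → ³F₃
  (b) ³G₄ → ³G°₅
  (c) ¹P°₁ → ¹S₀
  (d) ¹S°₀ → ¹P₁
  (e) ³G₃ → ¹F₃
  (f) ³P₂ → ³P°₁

(a) forbidden (parity, ΔS, ΔL, ΔJ fail)
(b) allowed
(c) allowed
(d) allowed
(e) forbidden (parity, ΔS fail)
(f) allowed
Total allowed: 4 of 6.

4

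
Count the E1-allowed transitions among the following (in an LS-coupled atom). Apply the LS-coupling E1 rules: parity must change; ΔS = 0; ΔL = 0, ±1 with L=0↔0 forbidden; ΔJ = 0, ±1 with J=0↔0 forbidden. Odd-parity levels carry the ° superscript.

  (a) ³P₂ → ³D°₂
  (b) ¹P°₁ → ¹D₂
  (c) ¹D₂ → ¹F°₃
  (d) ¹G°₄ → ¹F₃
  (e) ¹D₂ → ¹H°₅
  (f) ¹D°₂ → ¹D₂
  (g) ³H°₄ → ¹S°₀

(a) allowed
(b) allowed
(c) allowed
(d) allowed
(e) forbidden (ΔL, ΔJ fail)
(f) allowed
(g) forbidden (parity, ΔS, ΔL, ΔJ fail)
Total allowed: 5 of 7.

5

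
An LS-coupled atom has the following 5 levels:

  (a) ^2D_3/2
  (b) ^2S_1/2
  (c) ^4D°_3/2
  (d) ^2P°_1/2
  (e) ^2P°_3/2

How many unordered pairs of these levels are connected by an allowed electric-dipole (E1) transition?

4

(a)–(b): forbidden (parity, ΔL).
(a)–(c): forbidden (ΔS).
(a)–(d): allowed.
(a)–(e): allowed.
(b)–(c): forbidden (ΔS, ΔL).
(b)–(d): allowed.
(b)–(e): allowed.
(c)–(d): forbidden (parity, ΔS).
(c)–(e): forbidden (parity, ΔS).
(d)–(e): forbidden (parity).
Allowed pairs: 4 of 10.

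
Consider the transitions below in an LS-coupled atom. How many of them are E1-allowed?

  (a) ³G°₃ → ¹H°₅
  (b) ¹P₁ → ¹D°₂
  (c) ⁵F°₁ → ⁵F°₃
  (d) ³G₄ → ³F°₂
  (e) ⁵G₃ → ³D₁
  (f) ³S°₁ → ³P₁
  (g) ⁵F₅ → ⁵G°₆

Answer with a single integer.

(a) forbidden (parity, ΔS, ΔJ fail)
(b) allowed
(c) forbidden (parity, ΔJ fail)
(d) forbidden (ΔJ fails)
(e) forbidden (parity, ΔS, ΔL, ΔJ fail)
(f) allowed
(g) allowed
Total allowed: 3 of 7.

3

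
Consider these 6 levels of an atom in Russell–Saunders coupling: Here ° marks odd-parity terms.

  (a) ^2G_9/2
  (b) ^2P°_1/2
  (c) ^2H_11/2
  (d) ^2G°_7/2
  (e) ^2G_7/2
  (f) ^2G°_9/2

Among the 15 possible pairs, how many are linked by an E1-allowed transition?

5

(a)–(b): forbidden (ΔL, ΔJ).
(a)–(c): forbidden (parity).
(a)–(d): allowed.
(a)–(e): forbidden (parity).
(a)–(f): allowed.
(b)–(c): forbidden (ΔL, ΔJ).
(b)–(d): forbidden (parity, ΔL, ΔJ).
(b)–(e): forbidden (ΔL, ΔJ).
(b)–(f): forbidden (parity, ΔL, ΔJ).
(c)–(d): forbidden (ΔJ).
(c)–(e): forbidden (parity, ΔJ).
(c)–(f): allowed.
(d)–(e): allowed.
(d)–(f): forbidden (parity).
(e)–(f): allowed.
Allowed pairs: 5 of 15.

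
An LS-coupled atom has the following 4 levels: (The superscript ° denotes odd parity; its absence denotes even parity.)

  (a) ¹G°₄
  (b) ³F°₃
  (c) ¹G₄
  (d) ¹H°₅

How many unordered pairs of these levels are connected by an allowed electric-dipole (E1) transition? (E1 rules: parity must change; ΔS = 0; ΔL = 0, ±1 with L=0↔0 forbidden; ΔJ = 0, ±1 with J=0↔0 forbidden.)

(a)–(b): forbidden (parity, ΔS).
(a)–(c): allowed.
(a)–(d): forbidden (parity).
(b)–(c): forbidden (ΔS).
(b)–(d): forbidden (parity, ΔS, ΔL, ΔJ).
(c)–(d): allowed.
Allowed pairs: 2 of 6.

2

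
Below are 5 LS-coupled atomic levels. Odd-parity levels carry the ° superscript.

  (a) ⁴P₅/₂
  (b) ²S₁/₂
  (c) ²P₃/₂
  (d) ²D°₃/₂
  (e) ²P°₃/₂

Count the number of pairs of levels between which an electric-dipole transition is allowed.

(a)–(b): forbidden (parity, ΔS, ΔJ).
(a)–(c): forbidden (parity, ΔS).
(a)–(d): forbidden (ΔS).
(a)–(e): forbidden (ΔS).
(b)–(c): forbidden (parity).
(b)–(d): forbidden (ΔL).
(b)–(e): allowed.
(c)–(d): allowed.
(c)–(e): allowed.
(d)–(e): forbidden (parity).
Allowed pairs: 3 of 10.

3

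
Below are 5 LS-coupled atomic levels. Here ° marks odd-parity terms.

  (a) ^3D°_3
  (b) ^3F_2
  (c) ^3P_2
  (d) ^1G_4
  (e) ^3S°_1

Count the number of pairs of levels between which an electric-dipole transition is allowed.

3

(a)–(b): allowed.
(a)–(c): allowed.
(a)–(d): forbidden (ΔS, ΔL).
(a)–(e): forbidden (parity, ΔL, ΔJ).
(b)–(c): forbidden (parity, ΔL).
(b)–(d): forbidden (parity, ΔS, ΔJ).
(b)–(e): forbidden (ΔL).
(c)–(d): forbidden (parity, ΔS, ΔL, ΔJ).
(c)–(e): allowed.
(d)–(e): forbidden (ΔS, ΔL, ΔJ).
Allowed pairs: 3 of 10.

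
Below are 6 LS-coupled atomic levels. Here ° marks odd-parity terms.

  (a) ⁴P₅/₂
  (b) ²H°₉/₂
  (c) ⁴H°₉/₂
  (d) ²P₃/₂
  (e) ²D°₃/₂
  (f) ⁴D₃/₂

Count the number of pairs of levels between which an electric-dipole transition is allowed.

(a)–(b): forbidden (ΔS, ΔL, ΔJ).
(a)–(c): forbidden (ΔL, ΔJ).
(a)–(d): forbidden (parity, ΔS).
(a)–(e): forbidden (ΔS).
(a)–(f): forbidden (parity).
(b)–(c): forbidden (parity, ΔS).
(b)–(d): forbidden (ΔL, ΔJ).
(b)–(e): forbidden (parity, ΔL, ΔJ).
(b)–(f): forbidden (ΔS, ΔL, ΔJ).
(c)–(d): forbidden (ΔS, ΔL, ΔJ).
(c)–(e): forbidden (parity, ΔS, ΔL, ΔJ).
(c)–(f): forbidden (ΔL, ΔJ).
(d)–(e): allowed.
(d)–(f): forbidden (parity, ΔS).
(e)–(f): forbidden (ΔS).
Allowed pairs: 1 of 15.

1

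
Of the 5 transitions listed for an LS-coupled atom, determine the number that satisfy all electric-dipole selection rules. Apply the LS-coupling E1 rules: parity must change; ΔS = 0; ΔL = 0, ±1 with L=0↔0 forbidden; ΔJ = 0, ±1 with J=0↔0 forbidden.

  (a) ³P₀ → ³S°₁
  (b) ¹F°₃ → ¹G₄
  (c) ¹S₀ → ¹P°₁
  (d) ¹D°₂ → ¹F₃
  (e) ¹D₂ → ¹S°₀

(a) allowed
(b) allowed
(c) allowed
(d) allowed
(e) forbidden (ΔL, ΔJ fail)
Total allowed: 4 of 5.

4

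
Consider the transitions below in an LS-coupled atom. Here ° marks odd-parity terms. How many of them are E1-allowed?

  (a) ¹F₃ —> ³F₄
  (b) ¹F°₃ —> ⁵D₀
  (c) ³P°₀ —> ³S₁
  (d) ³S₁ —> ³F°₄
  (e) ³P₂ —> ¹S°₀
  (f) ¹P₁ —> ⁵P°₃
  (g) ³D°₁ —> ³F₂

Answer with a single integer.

(a) forbidden (parity, ΔS fail)
(b) forbidden (ΔS, ΔJ fail)
(c) allowed
(d) forbidden (ΔL, ΔJ fail)
(e) forbidden (ΔS, ΔJ fail)
(f) forbidden (ΔS, ΔJ fail)
(g) allowed
Total allowed: 2 of 7.

2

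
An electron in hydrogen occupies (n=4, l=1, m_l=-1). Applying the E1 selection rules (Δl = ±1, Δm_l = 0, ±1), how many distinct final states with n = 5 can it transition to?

E1 requires Δl = ±1, so l_f ∈ {0, 2}; with 0 ≤ l_f ≤ n_f−1 = 4, the allowed l_f values are {0, 2}.
For l_f = 0: m_f ∈ {m_i−1, m_i, m_i+1} ∩ [−0, 0] = {0} → 1 state.
For l_f = 2: m_f ∈ {m_i−1, m_i, m_i+1} ∩ [−2, 2] = {-2, -1, 0} → 3 states.
Total: 4.

4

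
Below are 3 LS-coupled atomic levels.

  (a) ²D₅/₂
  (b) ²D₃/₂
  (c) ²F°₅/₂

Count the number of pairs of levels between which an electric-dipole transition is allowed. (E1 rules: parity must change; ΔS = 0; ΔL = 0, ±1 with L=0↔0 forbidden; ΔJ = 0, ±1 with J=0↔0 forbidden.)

(a)–(b): forbidden (parity).
(a)–(c): allowed.
(b)–(c): allowed.
Allowed pairs: 2 of 3.

2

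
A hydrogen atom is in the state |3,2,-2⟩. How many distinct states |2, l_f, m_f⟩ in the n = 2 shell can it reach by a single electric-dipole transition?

1

E1 requires Δl = ±1, so l_f ∈ {1, 3}; with 0 ≤ l_f ≤ n_f−1 = 1, the allowed l_f values are {1}.
For l_f = 1: m_f ∈ {m_i−1, m_i, m_i+1} ∩ [−1, 1] = {-1} → 1 state.
Total: 1.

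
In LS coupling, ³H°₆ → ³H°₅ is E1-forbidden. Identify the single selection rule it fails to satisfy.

Parity must change: odd → odd — fails.
ΔS = 0: S: 1 → 1 — ok.
ΔL = 0, ±1 (not L=0↔0): L: 5 → 5, ΔL = +0 — ok.
ΔJ = 0, ±1 (not J=0↔0): J: 6 → 5, ΔJ = -1 — ok.

parity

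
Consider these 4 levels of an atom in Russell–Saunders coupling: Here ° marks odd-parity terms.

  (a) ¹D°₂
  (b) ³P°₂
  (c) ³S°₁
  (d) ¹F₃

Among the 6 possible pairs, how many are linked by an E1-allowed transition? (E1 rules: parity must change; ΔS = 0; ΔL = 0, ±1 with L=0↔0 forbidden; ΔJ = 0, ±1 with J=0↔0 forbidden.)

1

(a)–(b): forbidden (parity, ΔS).
(a)–(c): forbidden (parity, ΔS, ΔL).
(a)–(d): allowed.
(b)–(c): forbidden (parity).
(b)–(d): forbidden (ΔS, ΔL).
(c)–(d): forbidden (ΔS, ΔL, ΔJ).
Allowed pairs: 1 of 6.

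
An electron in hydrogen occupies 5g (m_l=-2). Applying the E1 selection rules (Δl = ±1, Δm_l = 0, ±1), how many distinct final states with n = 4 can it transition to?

3

E1 requires Δl = ±1, so l_f ∈ {3, 5}; with 0 ≤ l_f ≤ n_f−1 = 3, the allowed l_f values are {3}.
For l_f = 3: m_f ∈ {m_i−1, m_i, m_i+1} ∩ [−3, 3] = {-3, -2, -1} → 3 states.
Total: 3.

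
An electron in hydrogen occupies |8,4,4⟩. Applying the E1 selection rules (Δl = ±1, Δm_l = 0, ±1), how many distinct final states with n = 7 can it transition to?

E1 requires Δl = ±1, so l_f ∈ {3, 5}; with 0 ≤ l_f ≤ n_f−1 = 6, the allowed l_f values are {3, 5}.
For l_f = 3: m_f ∈ {m_i−1, m_i, m_i+1} ∩ [−3, 3] = {3} → 1 state.
For l_f = 5: m_f ∈ {m_i−1, m_i, m_i+1} ∩ [−5, 5] = {3, 4, 5} → 3 states.
Total: 4.

4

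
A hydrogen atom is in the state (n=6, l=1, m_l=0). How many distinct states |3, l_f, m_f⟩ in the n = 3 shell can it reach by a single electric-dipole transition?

E1 requires Δl = ±1, so l_f ∈ {0, 2}; with 0 ≤ l_f ≤ n_f−1 = 2, the allowed l_f values are {0, 2}.
For l_f = 0: m_f ∈ {m_i−1, m_i, m_i+1} ∩ [−0, 0] = {0} → 1 state.
For l_f = 2: m_f ∈ {m_i−1, m_i, m_i+1} ∩ [−2, 2] = {-1, 0, 1} → 3 states.
Total: 4.

4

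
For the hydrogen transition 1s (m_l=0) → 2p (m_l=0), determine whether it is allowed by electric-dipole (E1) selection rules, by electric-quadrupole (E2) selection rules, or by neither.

E1

Δl = 1 − 0 = +1; l_i + l_f = 1.
Δm_l = +0.
E1 (Δl = ±1, |Δm_l| ≤ 1): satisfied.
E2 (Δl = 0,±2, l_i+l_f ≥ 2, |Δm_l| ≤ 2): not satisfied.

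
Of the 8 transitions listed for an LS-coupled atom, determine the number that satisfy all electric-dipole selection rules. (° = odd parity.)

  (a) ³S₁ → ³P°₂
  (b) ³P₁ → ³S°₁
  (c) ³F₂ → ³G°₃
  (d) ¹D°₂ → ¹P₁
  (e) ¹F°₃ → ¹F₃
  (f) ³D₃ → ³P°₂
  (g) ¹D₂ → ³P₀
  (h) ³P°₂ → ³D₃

(a) allowed
(b) allowed
(c) allowed
(d) allowed
(e) allowed
(f) allowed
(g) forbidden (parity, ΔS, ΔJ fail)
(h) allowed
Total allowed: 7 of 8.

7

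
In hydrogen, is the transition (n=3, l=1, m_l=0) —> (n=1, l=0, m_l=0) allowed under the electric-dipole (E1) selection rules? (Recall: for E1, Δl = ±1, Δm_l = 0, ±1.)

allowed

l: 1 → 0 (Δl = -1). Δl = ±1 passes.
Δm_l = 0 − (0) = +0. E1 requires Δm_l = 0, ±1: passes.
All E1 selection rules are satisfied.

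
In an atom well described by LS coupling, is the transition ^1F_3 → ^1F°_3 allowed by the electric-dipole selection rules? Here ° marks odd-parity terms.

allowed

Initial level: S=0, L=3, J=3, parity even. Final level: S=0, L=3, J=3, parity odd.
ΔJ = 0, ±1 (not J=0↔0): J: 3 → 3, ΔJ = +0 — ok.
Parity must change: even → odd — ok.
ΔL = 0, ±1 (not L=0↔0): L: 3 → 3, ΔL = +0 — ok.
ΔS = 0: S: 0 → 0 — ok.
All four E1 rules are satisfied.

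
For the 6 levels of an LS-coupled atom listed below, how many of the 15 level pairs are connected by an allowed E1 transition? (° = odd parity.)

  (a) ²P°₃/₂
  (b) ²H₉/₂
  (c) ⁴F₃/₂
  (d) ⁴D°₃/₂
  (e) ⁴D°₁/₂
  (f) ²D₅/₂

3

(a)–(b): forbidden (ΔL, ΔJ).
(a)–(c): forbidden (ΔS, ΔL).
(a)–(d): forbidden (parity, ΔS).
(a)–(e): forbidden (parity, ΔS).
(a)–(f): allowed.
(b)–(c): forbidden (parity, ΔS, ΔL, ΔJ).
(b)–(d): forbidden (ΔS, ΔL, ΔJ).
(b)–(e): forbidden (ΔS, ΔL, ΔJ).
(b)–(f): forbidden (parity, ΔL, ΔJ).
(c)–(d): allowed.
(c)–(e): allowed.
(c)–(f): forbidden (parity, ΔS).
(d)–(e): forbidden (parity).
(d)–(f): forbidden (ΔS).
(e)–(f): forbidden (ΔS, ΔJ).
Allowed pairs: 3 of 15.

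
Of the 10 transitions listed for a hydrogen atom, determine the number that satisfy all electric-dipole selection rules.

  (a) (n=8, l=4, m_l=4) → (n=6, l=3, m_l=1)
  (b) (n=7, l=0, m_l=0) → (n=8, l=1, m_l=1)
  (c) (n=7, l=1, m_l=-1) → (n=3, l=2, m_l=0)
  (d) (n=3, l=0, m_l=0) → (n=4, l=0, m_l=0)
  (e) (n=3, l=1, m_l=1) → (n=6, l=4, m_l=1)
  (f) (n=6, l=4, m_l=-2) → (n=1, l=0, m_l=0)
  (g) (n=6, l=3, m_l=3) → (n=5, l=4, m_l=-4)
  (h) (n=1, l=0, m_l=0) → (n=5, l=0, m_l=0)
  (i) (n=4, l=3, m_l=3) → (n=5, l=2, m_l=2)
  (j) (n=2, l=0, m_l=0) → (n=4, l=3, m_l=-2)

(a) forbidden — Δm_l = -3 (E1 requires Δm_l = 0, ±1)
(b) allowed
(c) allowed
(d) forbidden — Δl = +0 (E1 requires Δl = ±1)
(e) forbidden — Δl = +3 (E1 requires Δl = ±1)
(f) forbidden — Δl = -4 (E1 requires Δl = ±1); Δm_l = +2 (E1 requires Δm_l = 0, ±1)
(g) forbidden — Δm_l = -7 (E1 requires Δm_l = 0, ±1)
(h) forbidden — Δl = +0 (E1 requires Δl = ±1)
(i) allowed
(j) forbidden — Δl = +3 (E1 requires Δl = ±1); Δm_l = -2 (E1 requires Δm_l = 0, ±1)
Total allowed: 3 of 10.

3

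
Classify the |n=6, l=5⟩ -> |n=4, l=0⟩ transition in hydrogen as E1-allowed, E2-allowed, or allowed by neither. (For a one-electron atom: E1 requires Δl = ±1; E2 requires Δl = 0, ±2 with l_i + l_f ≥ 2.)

neither

Δl = 0 − 5 = -5; l_i + l_f = 5.
E1 (Δl = ±1): not satisfied.
E2 (Δl = 0,±2, l_i+l_f ≥ 2): not satisfied.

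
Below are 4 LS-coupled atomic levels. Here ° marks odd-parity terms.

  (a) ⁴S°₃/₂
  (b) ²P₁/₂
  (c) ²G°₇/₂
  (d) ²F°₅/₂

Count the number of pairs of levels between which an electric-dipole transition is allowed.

(a)–(b): forbidden (ΔS).
(a)–(c): forbidden (parity, ΔS, ΔL, ΔJ).
(a)–(d): forbidden (parity, ΔS, ΔL).
(b)–(c): forbidden (ΔL, ΔJ).
(b)–(d): forbidden (ΔL, ΔJ).
(c)–(d): forbidden (parity).
Allowed pairs: 0 of 6.

0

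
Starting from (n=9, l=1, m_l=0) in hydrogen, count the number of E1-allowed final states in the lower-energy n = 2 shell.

1

E1 requires Δl = ±1, so l_f ∈ {0, 2}; with 0 ≤ l_f ≤ n_f−1 = 1, the allowed l_f values are {0}.
For l_f = 0: m_f ∈ {m_i−1, m_i, m_i+1} ∩ [−0, 0] = {0} → 1 state.
Total: 1.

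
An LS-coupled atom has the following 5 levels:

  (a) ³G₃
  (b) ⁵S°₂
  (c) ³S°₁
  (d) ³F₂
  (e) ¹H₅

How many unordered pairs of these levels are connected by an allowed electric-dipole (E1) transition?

0

(a)–(b): forbidden (ΔS, ΔL).
(a)–(c): forbidden (ΔL, ΔJ).
(a)–(d): forbidden (parity).
(a)–(e): forbidden (parity, ΔS, ΔJ).
(b)–(c): forbidden (parity, ΔS, ΔL).
(b)–(d): forbidden (ΔS, ΔL).
(b)–(e): forbidden (ΔS, ΔL, ΔJ).
(c)–(d): forbidden (ΔL).
(c)–(e): forbidden (ΔS, ΔL, ΔJ).
(d)–(e): forbidden (parity, ΔS, ΔL, ΔJ).
Allowed pairs: 0 of 10.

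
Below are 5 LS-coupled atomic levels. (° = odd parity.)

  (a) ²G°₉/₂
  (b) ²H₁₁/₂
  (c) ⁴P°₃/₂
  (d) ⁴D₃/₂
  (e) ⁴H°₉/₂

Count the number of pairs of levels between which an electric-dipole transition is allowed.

2

(a)–(b): allowed.
(a)–(c): forbidden (parity, ΔS, ΔL, ΔJ).
(a)–(d): forbidden (ΔS, ΔL, ΔJ).
(a)–(e): forbidden (parity, ΔS).
(b)–(c): forbidden (ΔS, ΔL, ΔJ).
(b)–(d): forbidden (parity, ΔS, ΔL, ΔJ).
(b)–(e): forbidden (ΔS).
(c)–(d): allowed.
(c)–(e): forbidden (parity, ΔL, ΔJ).
(d)–(e): forbidden (ΔL, ΔJ).
Allowed pairs: 2 of 10.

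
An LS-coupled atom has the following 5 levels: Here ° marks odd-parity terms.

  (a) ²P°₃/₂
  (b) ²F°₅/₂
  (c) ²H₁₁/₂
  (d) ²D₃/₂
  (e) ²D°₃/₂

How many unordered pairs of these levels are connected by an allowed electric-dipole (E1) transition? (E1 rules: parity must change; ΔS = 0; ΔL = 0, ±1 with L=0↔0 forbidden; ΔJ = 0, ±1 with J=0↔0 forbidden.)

(a)–(b): forbidden (parity, ΔL).
(a)–(c): forbidden (ΔL, ΔJ).
(a)–(d): allowed.
(a)–(e): forbidden (parity).
(b)–(c): forbidden (ΔL, ΔJ).
(b)–(d): allowed.
(b)–(e): forbidden (parity).
(c)–(d): forbidden (parity, ΔL, ΔJ).
(c)–(e): forbidden (ΔL, ΔJ).
(d)–(e): allowed.
Allowed pairs: 3 of 10.

3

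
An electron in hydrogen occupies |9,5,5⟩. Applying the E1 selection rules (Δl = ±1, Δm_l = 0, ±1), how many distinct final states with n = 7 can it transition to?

4

E1 requires Δl = ±1, so l_f ∈ {4, 6}; with 0 ≤ l_f ≤ n_f−1 = 6, the allowed l_f values are {4, 6}.
For l_f = 4: m_f ∈ {m_i−1, m_i, m_i+1} ∩ [−4, 4] = {4} → 1 state.
For l_f = 6: m_f ∈ {m_i−1, m_i, m_i+1} ∩ [−6, 6] = {4, 5, 6} → 3 states.
Total: 4.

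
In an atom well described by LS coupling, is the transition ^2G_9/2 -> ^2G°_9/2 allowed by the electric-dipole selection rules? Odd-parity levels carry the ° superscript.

allowed

Initial level: S=1/2, L=4, J=9/2, parity even. Final level: S=1/2, L=4, J=9/2, parity odd.
Parity must change: even → odd — passes.
ΔS = 0: S: 1/2 → 1/2 — passes.
ΔL = 0, ±1 (not L=0↔0): L: 4 → 4, ΔL = +0 — passes.
ΔJ = 0, ±1 (not J=0↔0): J: 9/2 → 9/2, ΔJ = +0 — passes.
All four E1 rules are satisfied.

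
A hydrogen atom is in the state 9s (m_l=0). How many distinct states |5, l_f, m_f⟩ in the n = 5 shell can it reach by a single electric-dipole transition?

E1 requires Δl = ±1, so l_f ∈ {-1, 1}; with 0 ≤ l_f ≤ n_f−1 = 4, the allowed l_f values are {1}.
For l_f = 1: m_f ∈ {m_i−1, m_i, m_i+1} ∩ [−1, 1] = {-1, 0, 1} → 3 states.
Total: 3.

3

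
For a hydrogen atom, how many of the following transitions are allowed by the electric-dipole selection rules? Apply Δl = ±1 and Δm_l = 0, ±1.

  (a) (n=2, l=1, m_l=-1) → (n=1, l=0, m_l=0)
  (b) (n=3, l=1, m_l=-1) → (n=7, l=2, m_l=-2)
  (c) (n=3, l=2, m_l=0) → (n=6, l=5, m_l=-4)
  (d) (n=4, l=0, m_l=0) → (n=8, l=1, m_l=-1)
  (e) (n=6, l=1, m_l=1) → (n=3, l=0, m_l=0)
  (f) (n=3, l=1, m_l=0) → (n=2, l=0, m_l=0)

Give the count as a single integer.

(a) allowed
(b) allowed
(c) forbidden — Δl = +3 (E1 requires Δl = ±1); Δm_l = -4 (E1 requires Δm_l = 0, ±1)
(d) allowed
(e) allowed
(f) allowed
Total allowed: 5 of 6.

5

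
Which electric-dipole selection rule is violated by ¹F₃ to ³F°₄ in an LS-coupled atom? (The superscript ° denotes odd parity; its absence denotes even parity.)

the ΔS = 0 rule

Reading off the term symbols: S 0→1, L 3→3, J 3→4, parity even→odd.
Parity must change: even → odd — passes.
ΔS = 0: S: 0 → 1 — fails.
ΔL = 0, ±1 (not L=0↔0): L: 3 → 3, ΔL = +0 — passes.
ΔJ = 0, ±1 (not J=0↔0): J: 3 → 4, ΔJ = +1 — passes.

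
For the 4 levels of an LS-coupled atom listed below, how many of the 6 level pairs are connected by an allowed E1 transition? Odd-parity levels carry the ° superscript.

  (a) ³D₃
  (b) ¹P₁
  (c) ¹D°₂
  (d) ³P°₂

2

(a)–(b): forbidden (parity, ΔS, ΔJ).
(a)–(c): forbidden (ΔS).
(a)–(d): allowed.
(b)–(c): allowed.
(b)–(d): forbidden (ΔS).
(c)–(d): forbidden (parity, ΔS).
Allowed pairs: 2 of 6.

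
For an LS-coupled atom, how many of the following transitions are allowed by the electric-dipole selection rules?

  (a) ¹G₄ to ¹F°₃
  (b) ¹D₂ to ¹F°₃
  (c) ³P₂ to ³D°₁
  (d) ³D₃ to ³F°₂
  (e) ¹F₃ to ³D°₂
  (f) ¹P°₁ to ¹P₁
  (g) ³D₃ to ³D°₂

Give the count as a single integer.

(a) allowed
(b) allowed
(c) allowed
(d) allowed
(e) forbidden (ΔS fails)
(f) allowed
(g) allowed
Total allowed: 6 of 7.

6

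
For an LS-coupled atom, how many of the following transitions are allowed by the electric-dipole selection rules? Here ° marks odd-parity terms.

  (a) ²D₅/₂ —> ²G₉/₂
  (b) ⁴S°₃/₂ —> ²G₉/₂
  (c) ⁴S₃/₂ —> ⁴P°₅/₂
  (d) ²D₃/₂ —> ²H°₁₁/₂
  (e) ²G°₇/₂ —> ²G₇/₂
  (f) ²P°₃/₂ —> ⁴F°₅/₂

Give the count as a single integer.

(a) forbidden (parity, ΔL, ΔJ fail)
(b) forbidden (ΔS, ΔL, ΔJ fail)
(c) allowed
(d) forbidden (ΔL, ΔJ fail)
(e) allowed
(f) forbidden (parity, ΔS, ΔL fail)
Total allowed: 2 of 6.

2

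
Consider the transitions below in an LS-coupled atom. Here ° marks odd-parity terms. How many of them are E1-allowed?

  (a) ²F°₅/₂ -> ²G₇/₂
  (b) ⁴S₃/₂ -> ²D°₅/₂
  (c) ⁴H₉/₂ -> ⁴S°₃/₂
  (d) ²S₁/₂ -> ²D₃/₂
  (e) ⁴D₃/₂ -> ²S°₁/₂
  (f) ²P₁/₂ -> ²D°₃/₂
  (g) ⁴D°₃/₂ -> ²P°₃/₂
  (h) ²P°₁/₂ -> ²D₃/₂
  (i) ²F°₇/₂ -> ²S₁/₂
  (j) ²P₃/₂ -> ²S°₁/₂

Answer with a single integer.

(a) allowed
(b) forbidden (ΔS, ΔL fail)
(c) forbidden (ΔL, ΔJ fail)
(d) forbidden (parity, ΔL fail)
(e) forbidden (ΔS, ΔL fail)
(f) allowed
(g) forbidden (parity, ΔS fail)
(h) allowed
(i) forbidden (ΔL, ΔJ fail)
(j) allowed
Total allowed: 4 of 10.

4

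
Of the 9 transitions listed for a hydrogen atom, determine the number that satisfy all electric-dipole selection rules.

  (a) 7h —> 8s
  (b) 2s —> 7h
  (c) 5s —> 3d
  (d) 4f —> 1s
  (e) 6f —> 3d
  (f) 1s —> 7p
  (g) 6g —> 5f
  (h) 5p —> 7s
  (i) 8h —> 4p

(a) forbidden — Δl = -5 (E1 requires Δl = ±1)
(b) forbidden — Δl = +5 (E1 requires Δl = ±1)
(c) forbidden — Δl = +2 (E1 requires Δl = ±1)
(d) forbidden — Δl = -3 (E1 requires Δl = ±1)
(e) allowed
(f) allowed
(g) allowed
(h) allowed
(i) forbidden — Δl = -4 (E1 requires Δl = ±1)
Total allowed: 4 of 9.

4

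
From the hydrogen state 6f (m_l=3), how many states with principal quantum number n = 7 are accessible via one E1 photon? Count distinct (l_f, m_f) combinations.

E1 requires Δl = ±1, so l_f ∈ {2, 4}; with 0 ≤ l_f ≤ n_f−1 = 6, the allowed l_f values are {2, 4}.
For l_f = 2: m_f ∈ {m_i−1, m_i, m_i+1} ∩ [−2, 2] = {2} → 1 state.
For l_f = 4: m_f ∈ {m_i−1, m_i, m_i+1} ∩ [−4, 4] = {2, 3, 4} → 3 states.
Total: 4.

4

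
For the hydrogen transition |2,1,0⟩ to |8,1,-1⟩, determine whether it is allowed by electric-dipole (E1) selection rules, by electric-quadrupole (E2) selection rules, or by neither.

E2

Δl = 1 − 1 = +0; l_i + l_f = 2.
Δm_l = -1.
E1 (Δl = ±1, |Δm_l| ≤ 1): not satisfied.
E2 (Δl = 0,±2, l_i+l_f ≥ 2, |Δm_l| ≤ 2): satisfied.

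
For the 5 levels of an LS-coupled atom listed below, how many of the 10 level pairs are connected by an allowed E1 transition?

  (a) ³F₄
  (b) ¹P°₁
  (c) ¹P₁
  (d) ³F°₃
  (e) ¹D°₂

(a)–(b): forbidden (ΔS, ΔL, ΔJ).
(a)–(c): forbidden (parity, ΔS, ΔL, ΔJ).
(a)–(d): allowed.
(a)–(e): forbidden (ΔS, ΔJ).
(b)–(c): allowed.
(b)–(d): forbidden (parity, ΔS, ΔL, ΔJ).
(b)–(e): forbidden (parity).
(c)–(d): forbidden (ΔS, ΔL, ΔJ).
(c)–(e): allowed.
(d)–(e): forbidden (parity, ΔS).
Allowed pairs: 3 of 10.

3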